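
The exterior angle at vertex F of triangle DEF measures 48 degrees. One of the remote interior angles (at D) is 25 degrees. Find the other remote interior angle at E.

The exterior angle theorem states that an exterior angle equals the sum of the two non-adjacent interior angles.
So 48 = 25 + angle E, which gives angle E = 48 - 25 = 23 degrees.

23 degrees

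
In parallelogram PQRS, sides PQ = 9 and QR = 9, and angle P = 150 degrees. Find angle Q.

Consecutive angles are supplementary: angle Q = 180 - 150 = 30 degrees.

30 degrees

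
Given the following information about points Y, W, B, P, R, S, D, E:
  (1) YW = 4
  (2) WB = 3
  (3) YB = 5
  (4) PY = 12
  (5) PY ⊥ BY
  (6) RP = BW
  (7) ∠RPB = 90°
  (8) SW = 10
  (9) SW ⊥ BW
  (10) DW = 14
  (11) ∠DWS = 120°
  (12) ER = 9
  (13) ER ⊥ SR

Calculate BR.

From the given relations: RP = BW = 3.
Step 1: By the law of cosines on triangle BYP: BP² = 5² + 12² − 2·5·12·cos(90°) = 169, so BP = 13.
Step 2: By the law of cosines on triangle BPR: BR² = 13² + 3² − 2·13·3·cos(90°) = 178, so BR = √178.

Therefore, the length of BR = √178.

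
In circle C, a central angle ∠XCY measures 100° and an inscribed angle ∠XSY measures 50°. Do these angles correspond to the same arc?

By the inscribed angle theorem, if both angles subtend the same arc, the inscribed angle must be half the central angle.
Half of 100° = 50°, which equals the given inscribed angle of 50°.
Therefore, yes, they correspond to the same arc.

Yes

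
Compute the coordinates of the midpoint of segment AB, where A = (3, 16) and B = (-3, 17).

M = ((x₁ + x₂)/2, (y₁ + y₂)/2)
= ((3 + -3)/2, (16 + 17)/2)
= (0/2, 33/2) = (0, 33/2)

(0, 33/2)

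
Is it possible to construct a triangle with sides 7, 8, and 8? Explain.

Yes.
The triangle inequality requires that the sum of any two sides exceeds the third.
Here 7 + 8 = 15 > 8, so the condition is met.

Yes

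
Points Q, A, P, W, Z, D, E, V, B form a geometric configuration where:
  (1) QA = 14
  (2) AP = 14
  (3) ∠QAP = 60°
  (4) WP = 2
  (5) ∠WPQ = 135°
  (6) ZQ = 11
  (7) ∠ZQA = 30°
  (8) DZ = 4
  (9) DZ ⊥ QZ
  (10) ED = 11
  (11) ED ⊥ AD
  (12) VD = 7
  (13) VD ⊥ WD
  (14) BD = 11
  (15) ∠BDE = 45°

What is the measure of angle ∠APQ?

Step 1: By the law of cosines on triangle PAQ: PQ² = 14² + 14² − 2·14·14·cos(60°) = 196, so PQ = 14.
Step 2: By the inverse law of cosines on triangle APQ: cos(∠APQ) = (14² + 14² − 14²) / (2·14·14) = 196/392 = 0.5, so ∠APQ = 60°.

Therefore, the measure of angle ∠APQ = 60°.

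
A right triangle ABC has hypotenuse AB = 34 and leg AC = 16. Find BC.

By the Pythagorean theorem: BC^2 = AB^2 - AC^2
BC^2 = 34^2 - 16^2 = 1156 - 256 = 900
BC = sqrt(900) = 30

30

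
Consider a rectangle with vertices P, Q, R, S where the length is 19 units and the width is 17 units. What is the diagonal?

d = sqrt(19^2 + 17^2) = sqrt(650) = 5*sqrt(26)

5*sqrt(26)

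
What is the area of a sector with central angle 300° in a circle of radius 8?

Sector area = π(8²)(5/6) = 160*pi/3

160*pi/3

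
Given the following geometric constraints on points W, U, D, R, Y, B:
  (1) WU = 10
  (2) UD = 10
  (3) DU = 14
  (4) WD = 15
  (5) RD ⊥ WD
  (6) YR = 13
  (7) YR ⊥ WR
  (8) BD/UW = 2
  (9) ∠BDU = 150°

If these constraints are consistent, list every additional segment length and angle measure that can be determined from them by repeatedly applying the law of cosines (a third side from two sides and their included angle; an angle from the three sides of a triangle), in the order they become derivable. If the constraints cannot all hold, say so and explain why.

These constraints are not satisfiable: (2) UD = 10 and (3) DU = 14 assign two different lengths to the same segment. No planar figure meets all of them, so nothing further can be derived.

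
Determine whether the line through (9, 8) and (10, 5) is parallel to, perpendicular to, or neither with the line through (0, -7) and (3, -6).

Slope of line 1: m1 = (5 - 8)/(10 - 9) = -3/1 = -3
Slope of line 2: m2 = (-6 - -7)/(3 - 0) = 1/3 = 1/3
m1 * m2 = (-3) * (1/3) = -1 = -1, so the lines are perpendicular.

Perpendicular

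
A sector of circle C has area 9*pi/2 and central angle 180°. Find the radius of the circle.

Sector area A = πr² × θ/360, so r² = 360A / (πθ).
r² = 360 × 9*pi/2 / (π × 180)
r² = 9
r = 3

3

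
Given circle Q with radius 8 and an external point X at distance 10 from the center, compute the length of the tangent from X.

Let T be the point of tangency. Then QT ⊥ XT (radius ⊥ tangent).
In right triangle QTX: QX² = QT² + XT²
10² = 8² + XT²
XT² = 36, XT = 6

6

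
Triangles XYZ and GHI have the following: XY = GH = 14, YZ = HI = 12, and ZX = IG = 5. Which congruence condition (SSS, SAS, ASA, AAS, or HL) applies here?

The given information provides:
XY = GH = 14, YZ = HI = 12, and ZX = IG = 5
This matches the SSS congruence theorem.
All three pairs of corresponding sides are equal (Side-Side-Side).

SSS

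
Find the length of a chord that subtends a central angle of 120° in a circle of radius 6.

Chord = 2(6) sin(60°) = 6*sqrt(3)

6*sqrt(3)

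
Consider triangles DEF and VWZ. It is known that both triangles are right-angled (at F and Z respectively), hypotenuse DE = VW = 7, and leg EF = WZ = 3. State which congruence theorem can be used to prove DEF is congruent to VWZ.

Consider the given information: both triangles are right-angled (at F and Z respectively), hypotenuse DE = VW = 7, and leg EF = WZ = 3
This is not SSS or ASA: SSS requires all three pairs of sides, but we don't have that. ASA requires two angles and the side between them.
The correct criterion is HL. The hypotenuse and one leg of two right triangles are equal (Hypotenuse-Leg).

HL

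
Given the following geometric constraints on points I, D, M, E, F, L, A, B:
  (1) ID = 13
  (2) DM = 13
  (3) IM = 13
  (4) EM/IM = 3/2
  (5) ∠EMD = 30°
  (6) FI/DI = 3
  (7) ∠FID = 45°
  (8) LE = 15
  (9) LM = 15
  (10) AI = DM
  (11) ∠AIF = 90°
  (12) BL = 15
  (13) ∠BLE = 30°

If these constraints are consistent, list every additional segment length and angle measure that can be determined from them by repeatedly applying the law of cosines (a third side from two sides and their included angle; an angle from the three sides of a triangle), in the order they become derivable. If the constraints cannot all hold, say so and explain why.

The constraints are consistent. Derivable facts, in order:
After 1 step:
- DE ≈ 10.5
- DF ≈ 31.19
- EB ≈ 7.76
- FA = 13·√10
- ∠DIM = 60°
- ∠DMI = 60°
- ∠ELM = 81.08°
- ∠EML = 49.46°
- ∠IDM = 60°
- ∠LEM = 49.46°
After 2 steps:
- ∠AFI = 18.43°
- ∠BEL = 75°
- ∠DEM = 38.26°
- ∠DFI = 17.14°
- ∠EBL = 75°
- ∠EDM = 111.74°
- ∠FAI = 71.57°
- ∠FDI = 117.86°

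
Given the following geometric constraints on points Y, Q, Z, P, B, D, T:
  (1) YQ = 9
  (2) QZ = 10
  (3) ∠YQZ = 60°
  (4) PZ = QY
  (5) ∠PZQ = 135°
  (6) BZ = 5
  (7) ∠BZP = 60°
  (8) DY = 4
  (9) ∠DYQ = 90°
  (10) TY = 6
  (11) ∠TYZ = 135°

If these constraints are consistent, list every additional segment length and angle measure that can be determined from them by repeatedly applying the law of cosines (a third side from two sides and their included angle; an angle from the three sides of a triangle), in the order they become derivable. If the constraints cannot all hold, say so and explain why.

The constraints are consistent. Derivable facts, in order:
After 1 step:
- PB = √61
- QD = √97
- QP ≈ 17.56
- YZ = √91
After 2 steps:
- ZT ≈ 14.42
- ∠BPZ = 33.67°
- ∠DQY = 23.96°
- ∠PBZ = 86.33°
- ∠PQZ = 21.25°
- ∠QDY = 66.04°
- ∠QPZ = 23.75°
- ∠QYZ = 65.21°
- ∠QZY = 54.79°
After 3 steps:
- ∠TZY = 17.11°
- ∠YTZ = 27.89°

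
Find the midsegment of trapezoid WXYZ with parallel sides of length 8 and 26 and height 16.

The midsegment (median) of a trapezoid connects the midpoints of the non-parallel sides.
Its length is the average of the two bases: (8 + 26) / 2 = 17.

17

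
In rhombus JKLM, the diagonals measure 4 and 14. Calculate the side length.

The diagonals of a rhombus bisect each other at right angles.
Half-diagonals: 4/2 = 2 and 14/2 = 7
side = sqrt(2^2 + 7^2)
side = sqrt(4 + 49)
side = sqrt(53)

sqrt(53)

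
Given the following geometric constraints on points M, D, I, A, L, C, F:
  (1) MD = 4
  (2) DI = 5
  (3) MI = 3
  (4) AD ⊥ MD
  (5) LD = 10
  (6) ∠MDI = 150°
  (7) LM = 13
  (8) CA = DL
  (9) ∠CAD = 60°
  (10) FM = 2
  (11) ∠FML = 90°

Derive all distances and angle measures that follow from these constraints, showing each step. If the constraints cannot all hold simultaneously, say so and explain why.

These constraints are not satisfiable: (1), (2) and (3) fix all three sides of triangle MDI, so by the law of cosines cos(∠MDI) = (4² + 5² − 3²) / (2·4·5) = 0.8000, i.e. ∠MDI ≈ 36.87°, which contradicts (6) ∠MDI = 150°. No planar figure meets all of them, so nothing further can be derived.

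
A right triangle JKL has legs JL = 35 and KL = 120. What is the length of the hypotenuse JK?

JK = sqrt(35^2 + 120^2) = sqrt(15625) = 125

125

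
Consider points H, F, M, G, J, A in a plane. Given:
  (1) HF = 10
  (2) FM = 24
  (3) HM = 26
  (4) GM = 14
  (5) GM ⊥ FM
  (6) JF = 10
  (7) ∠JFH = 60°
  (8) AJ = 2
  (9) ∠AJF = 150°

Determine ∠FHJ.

Step 1: By the law of cosines on triangle HFJ: HJ² = 10² + 10² − 2·10·10·cos(60°) = 100, so HJ = 10.
Step 2: By the inverse law of cosines on triangle FHJ: cos(∠FHJ) = (10² + 10² − 10²) / (2·10·10) = 100/200 = 0.5, so ∠FHJ = 60°.

Therefore, the measure of angle ∠FHJ = 60°.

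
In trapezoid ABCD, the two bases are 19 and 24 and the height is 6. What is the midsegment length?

The midsegment (median) of a trapezoid connects the midpoints of the non-parallel sides.
Its length is the average of the two bases: (19 + 24) / 2 = 43/2.

43/2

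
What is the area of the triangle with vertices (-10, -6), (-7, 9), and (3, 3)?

The Shoelace formula computes the area from vertex coordinates by summing cross products.
For vertices (-10,-6), (-7,9), (3,3):
Signed sum = -10*9 - -7*-6 + -7*3 - 3*9 + 3*-6 - -10*3
= -132 + -48 + 12 = -168
Area = (1/2)|-168| = 84.

84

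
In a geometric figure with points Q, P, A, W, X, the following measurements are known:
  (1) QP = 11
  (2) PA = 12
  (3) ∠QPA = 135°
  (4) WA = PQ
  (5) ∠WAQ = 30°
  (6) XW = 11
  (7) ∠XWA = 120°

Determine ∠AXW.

From the given relations: WA = PQ = 11.
Step 1: By the law of cosines on triangle XWA: XA² = 11² + 11² − 2·11·11·cos(120°) = 363, so XA = 11·√3.
Step 2: By the inverse law of cosines on triangle AXW: cos(∠AXW) = ((11·√3)² + 11² − 11²) / (2·11·√3·11) = 363/419.16 = 0.866, so ∠AXW = 30°.

Therefore, the measure of angle ∠AXW = 30°.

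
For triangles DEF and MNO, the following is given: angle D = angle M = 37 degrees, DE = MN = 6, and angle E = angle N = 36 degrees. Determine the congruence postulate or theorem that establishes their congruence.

The given information matches ASA: Two pairs of corresponding angles and the included side are equal (Angle-Side-Angle).

ASA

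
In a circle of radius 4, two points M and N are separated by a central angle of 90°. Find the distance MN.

Chord length = 2r sin(θ/2)
= 2 × 4 × sin(90°/2)
= 2 × 4 × sin(45°)
= 4*sqrt(2)

4*sqrt(2)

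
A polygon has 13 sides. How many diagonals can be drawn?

Each of the 13 vertices connects to 10 non-adjacent vertices via diagonals.
Total connections = 13 × 10 = 130, but each diagonal is counted twice.
Number of diagonals = 130 / 2 = 65.

65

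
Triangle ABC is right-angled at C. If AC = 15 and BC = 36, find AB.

AB = sqrt(15^2 + 36^2) = sqrt(1521) = 39

39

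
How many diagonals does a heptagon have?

The number of diagonals in an n-gon is n(n - 3)/2.
For n = 7: 7(7 - 3)/2 = 7 × 4 / 2 = 14.

14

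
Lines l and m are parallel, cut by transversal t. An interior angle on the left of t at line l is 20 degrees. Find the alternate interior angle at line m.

Alternate interior angles lie on opposite sides of the transversal, between the parallel lines.
By the alternate interior angle theorem, they are equal: 20 degrees.

20 degrees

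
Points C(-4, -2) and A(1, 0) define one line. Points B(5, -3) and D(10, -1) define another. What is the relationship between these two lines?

Slope of line 1: m1 = (0 - -2)/(1 - -4) = 2/5 = 2/5
Slope of line 2: m2 = (-1 - -3)/(10 - 5) = 2/5 = 2/5
m1 = m2, so the lines are parallel.

Parallel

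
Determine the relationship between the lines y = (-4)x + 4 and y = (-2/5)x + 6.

Slope of line 1: m1 = -4
Slope of line 2: m2 = -2/5
m1 != m2 (-4 != -2/5), so not parallel.
m1 * m2 = (-4) * (-2/5) = 8/5 != -1, so not perpendicular.
The lines are neither parallel nor perpendicular.

Neither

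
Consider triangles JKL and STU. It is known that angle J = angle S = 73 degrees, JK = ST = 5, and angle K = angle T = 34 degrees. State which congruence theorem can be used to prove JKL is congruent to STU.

Consider the given information: angle J = angle S = 73 degrees, JK = ST = 5, and angle K = angle T = 34 degrees
This is not SAS or AAS: SAS requires two sides and the included angle between them. AAS requires two angles and a non-included side.
The correct criterion is ASA. Two pairs of corresponding angles and the included side are equal (Angle-Side-Angle).

ASA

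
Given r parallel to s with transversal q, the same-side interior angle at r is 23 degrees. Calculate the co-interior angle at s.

Co-interior angles (same-side interior) formed by parallel lines and a transversal are supplementary (sum to 180 degrees).
The given angle is 23 degrees.
The co-interior angle = 180 - 23 = 157 degrees.

157 degrees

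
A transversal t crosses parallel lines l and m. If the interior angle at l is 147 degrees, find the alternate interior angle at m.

Alternate interior angles lie on opposite sides of the transversal, between the parallel lines.
By the alternate interior angle theorem, they are equal: 147 degrees.

147 degrees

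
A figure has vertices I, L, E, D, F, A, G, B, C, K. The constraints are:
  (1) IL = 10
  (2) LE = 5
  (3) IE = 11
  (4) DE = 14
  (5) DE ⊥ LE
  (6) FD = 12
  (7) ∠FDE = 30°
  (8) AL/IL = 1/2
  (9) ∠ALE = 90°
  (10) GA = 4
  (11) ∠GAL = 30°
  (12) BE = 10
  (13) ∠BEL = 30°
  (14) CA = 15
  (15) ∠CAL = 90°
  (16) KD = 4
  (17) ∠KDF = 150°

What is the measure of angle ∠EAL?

From the given relations: AL = 1/2·IL = 1/2·10 = 5.
Step 1: By the law of cosines on triangle ALE: AE² = 5² + 5² − 2·5·5·cos(90°) = 50, so AE = 5·√2.
Step 2: By the inverse law of cosines on triangle EAL: cos(∠EAL) = ((5·√2)² + 5² − 5²) / (2·5·√2·5) = 50/70.71 = 0.7071, so ∠EAL = 45°.

Therefore, the measure of angle ∠EAL = 45°.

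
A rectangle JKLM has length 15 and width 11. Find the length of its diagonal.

A rectangle's diagonal splits it into two right triangles, with the diagonal as the hypotenuse.
By the Pythagorean theorem, d^2 = 15^2 + 11^2 = 346.
Therefore d = sqrt(346).

sqrt(346)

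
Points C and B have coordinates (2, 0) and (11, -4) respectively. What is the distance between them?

The horizontal distance is |11 - 2| = 9 and the vertical distance is |-4 - 0| = 4.
By the Pythagorean theorem, d = sqrt(9^2 + 4^2) = sqrt(97).

sqrt(97)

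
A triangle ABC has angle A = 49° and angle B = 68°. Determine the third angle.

The interior angles sum to 180°: angle C = 180 - 49 - 68 = 63°.
The triangle is acute (angles 49°, 68°, 63°).

63 degrees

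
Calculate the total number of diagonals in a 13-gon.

Each of the 13 vertices connects to 10 non-adjacent vertices via diagonals.
Total connections = 13 × 10 = 130, but each diagonal is counted twice.
Number of diagonals = 130 / 2 = 65.

65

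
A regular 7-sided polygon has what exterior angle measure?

Each exterior angle of a regular n-gon is 360 / n.
For n = 7: 360 / 7 = 360/7 degrees.

360/7 degrees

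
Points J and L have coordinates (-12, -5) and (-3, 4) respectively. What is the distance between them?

d = sqrt((-3 - -12)^2 + (4 - -5)^2)
d = sqrt(9^2 + 9^2)
d = sqrt(81 + 81)
d = sqrt(162) = 9*sqrt(2)

9*sqrt(2)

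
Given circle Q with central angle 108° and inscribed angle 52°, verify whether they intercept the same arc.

By the inscribed angle theorem, the inscribed angle for a central angle of 108° should be 108° / 2 = 54°.
The given inscribed angle is 52°, which does not equal 54°.
Therefore, no, they do not correspond to the same arc.

No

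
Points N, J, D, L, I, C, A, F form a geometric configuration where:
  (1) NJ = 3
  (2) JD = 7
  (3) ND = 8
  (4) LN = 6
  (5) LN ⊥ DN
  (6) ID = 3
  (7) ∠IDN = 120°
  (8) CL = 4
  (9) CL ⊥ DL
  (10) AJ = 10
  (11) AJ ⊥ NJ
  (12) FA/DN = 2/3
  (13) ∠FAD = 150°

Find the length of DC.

Step 1: By the law of cosines on triangle LND: LD² = 6² + 8² − 2·6·8·cos(90°) = 100, so LD = 10.
Step 2: By the law of cosines on triangle DLC: DC² = 10² + 4² − 2·10·4·cos(90°) = 116, so DC = 2·√29.

Therefore, the length of DC = 2·√29.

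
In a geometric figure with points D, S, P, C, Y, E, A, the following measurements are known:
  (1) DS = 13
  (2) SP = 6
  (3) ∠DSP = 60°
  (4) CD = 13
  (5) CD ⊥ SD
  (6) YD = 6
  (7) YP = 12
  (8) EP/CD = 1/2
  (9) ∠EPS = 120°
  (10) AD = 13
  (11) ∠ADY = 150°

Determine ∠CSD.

Step 1: By the law of cosines on triangle SDC: SC² = 13² + 13² − 2·13·13·cos(90°) = 338, so SC = 13·√2.
Step 2: By the inverse law of cosines on triangle CSD: cos(∠CSD) = ((13·√2)² + 13² − 13²) / (2·13·√2·13) = 338/478 = 0.7071, so ∠CSD = 45°.

Therefore, the measure of angle ∠CSD = 45°.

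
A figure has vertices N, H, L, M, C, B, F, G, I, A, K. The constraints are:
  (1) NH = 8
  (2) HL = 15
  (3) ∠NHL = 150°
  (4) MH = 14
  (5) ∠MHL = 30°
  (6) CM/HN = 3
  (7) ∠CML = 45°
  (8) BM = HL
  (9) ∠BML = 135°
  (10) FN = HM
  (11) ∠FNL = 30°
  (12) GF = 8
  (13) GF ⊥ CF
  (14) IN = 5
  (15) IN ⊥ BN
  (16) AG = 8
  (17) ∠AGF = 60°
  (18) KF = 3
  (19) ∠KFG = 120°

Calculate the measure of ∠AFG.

Step 1: By the law of cosines on triangle FGA: FA² = 8² + 8² − 2·8·8·cos(60°) = 64, so FA = 8.
Step 2: By the inverse law of cosines on triangle AFG: cos(∠AFG) = (8² + 8² − 8²) / (2·8·8) = 64/128 = 0.5, so ∠AFG = 60°.

Therefore, the measure of angle ∠AFG = 60°.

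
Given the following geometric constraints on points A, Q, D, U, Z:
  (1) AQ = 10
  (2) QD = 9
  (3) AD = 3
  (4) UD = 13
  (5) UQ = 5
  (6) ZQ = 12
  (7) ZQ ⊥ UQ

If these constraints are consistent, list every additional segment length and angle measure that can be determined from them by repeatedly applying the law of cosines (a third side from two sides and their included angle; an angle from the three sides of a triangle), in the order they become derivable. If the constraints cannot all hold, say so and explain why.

The constraints are consistent. Derivable facts, in order:
After 1 step:
- UZ = 13
- ∠ADQ = 100.67°
- ∠AQD = 17.15°
- ∠DAQ = 62.18°
- ∠DQU = 134.43°
- ∠DUQ = 29.63°
- ∠QDU = 15.94°
After 2 steps:
- ∠QUZ = 67.38°
- ∠QZU = 22.62°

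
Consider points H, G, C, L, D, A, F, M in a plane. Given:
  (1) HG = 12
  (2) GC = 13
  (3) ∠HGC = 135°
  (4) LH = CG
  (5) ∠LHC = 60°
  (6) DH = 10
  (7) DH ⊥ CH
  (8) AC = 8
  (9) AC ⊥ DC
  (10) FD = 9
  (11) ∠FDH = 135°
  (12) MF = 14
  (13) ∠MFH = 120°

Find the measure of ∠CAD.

Step 1: By the law of cosines on triangle CGH: CH² = 13² + 12² − 2·13·12·cos(135°) = 533.62, so CH ≈ 23.1.
Step 2: By the law of cosines on triangle CHD: CD² = 23.1² + 10² − 2·23.1·10·cos(90°) = 633.62, so CD ≈ 25.17.
Step 3: By the law of cosines on triangle ACD: AD² = 8² + 25.17² − 2·8·25.17·cos(90°) = 697.62, so AD ≈ 26.41.
Step 4: By the inverse law of cosines on triangle CAD: cos(∠CAD) = (8² + 26.41² − 25.17²) / (2·8·26.41) = 128/422.6 = 0.3029, so ∠CAD = 72.37°.

Therefore, the measure of angle ∠CAD = 72.37°.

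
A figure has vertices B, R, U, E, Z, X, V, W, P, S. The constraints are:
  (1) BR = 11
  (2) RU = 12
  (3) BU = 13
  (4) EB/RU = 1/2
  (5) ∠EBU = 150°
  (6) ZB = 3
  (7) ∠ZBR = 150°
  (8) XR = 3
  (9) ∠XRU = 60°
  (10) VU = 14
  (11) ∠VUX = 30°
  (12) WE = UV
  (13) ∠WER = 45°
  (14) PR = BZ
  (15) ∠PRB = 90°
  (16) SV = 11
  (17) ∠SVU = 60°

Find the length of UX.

Step 1: By the law of cosines on triangle URX: UX² = 12² + 3² − 2·12·3·cos(60°) = 117, so UX = 3·√13.

Therefore, the length of UX = 3·√13.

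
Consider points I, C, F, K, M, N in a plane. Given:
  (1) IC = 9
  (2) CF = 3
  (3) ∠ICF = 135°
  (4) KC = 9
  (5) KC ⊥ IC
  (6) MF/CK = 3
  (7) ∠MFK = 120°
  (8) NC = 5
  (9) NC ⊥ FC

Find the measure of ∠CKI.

Step 1: By the law of cosines on triangle KCI: KI² = 9² + 9² − 2·9·9·cos(90°) = 162, so KI = 9·√2.
Step 2: By the inverse law of cosines on triangle CKI: cos(∠CKI) = (9² + (9·√2)² − 9²) / (2·9·9·√2) = 162/229.1 = 0.7071, so ∠CKI = 45°.

Therefore, the measure of angle ∠CKI = 45°.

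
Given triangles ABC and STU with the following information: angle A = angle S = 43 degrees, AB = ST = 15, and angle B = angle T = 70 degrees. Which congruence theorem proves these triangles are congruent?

The given information provides:
angle A = angle S = 43 degrees, AB = ST = 15, and angle B = angle T = 70 degrees
This matches the ASA congruence theorem.
Two pairs of corresponding angles and the included side are equal (Angle-Side-Angle).

ASA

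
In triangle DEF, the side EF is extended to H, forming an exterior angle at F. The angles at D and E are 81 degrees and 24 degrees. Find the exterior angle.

By the exterior angle theorem, an exterior angle of a triangle equals the sum of the two remote interior angles.
Exterior angle = angle D + angle E
Exterior angle = 81 + 24 = 105 degrees

105 degrees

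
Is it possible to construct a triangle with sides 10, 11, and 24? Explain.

Check the triangle inequality: 10 + 11 = 21 ≤ 24.
Since the sum of two sides does not exceed the third, no triangle can be formed.

No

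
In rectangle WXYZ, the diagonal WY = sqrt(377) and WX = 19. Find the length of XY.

Using the Pythagorean theorem: d^2 = a^2 + b^2
b^2 = d^2 - a^2
b^2 = 377 - 361
b^2 = 16
b = sqrt(16) = 4

4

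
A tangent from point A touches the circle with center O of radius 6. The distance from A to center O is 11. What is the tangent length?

Let T be the point of tangency. Then OT ⊥ AT (radius ⊥ tangent).
In right triangle OTA: OA² = OT² + AT²
11² = 6² + AT²
AT² = 85, AT = sqrt(85)

sqrt(85)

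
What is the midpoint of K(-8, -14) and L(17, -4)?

The midpoint is the average of the coordinates:
x: (-8 + 17)/2 = 9/2
y: (-14 + -4)/2 = -9
Midpoint = (9/2, -9)

(9/2, -9)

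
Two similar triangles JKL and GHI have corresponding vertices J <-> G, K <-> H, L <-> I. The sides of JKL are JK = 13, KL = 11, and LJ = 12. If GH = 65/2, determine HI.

Similar triangles have proportional sides. Setting up the proportion:
GH / JK = HI / KL
65/2 / 13 = HI / 11
HI = 11 * 65/2 / 13 = 55/2.

55/2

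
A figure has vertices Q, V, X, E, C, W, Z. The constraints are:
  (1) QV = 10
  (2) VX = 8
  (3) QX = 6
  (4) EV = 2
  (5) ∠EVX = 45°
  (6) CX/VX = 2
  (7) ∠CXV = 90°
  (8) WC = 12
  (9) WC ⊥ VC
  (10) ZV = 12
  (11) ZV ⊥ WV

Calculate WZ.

From the given relations: CX = 2·VX = 2·8 = 16.
Step 1: By the law of cosines on triangle CXV: CV² = 16² + 8² − 2·16·8·cos(90°) = 320, so CV = 8·√5.
Step 2: By the law of cosines on triangle VCW: VW² = (8·√5)² + 12² − 2·8·√5·12·cos(90°) = 464, so VW = 4·√29.
Step 3: By the law of cosines on triangle WVZ: WZ² = (4·√29)² + 12² − 2·4·√29·12·cos(90°) = 608, so WZ = 4·√38.

Therefore, the length of WZ = 4·√38.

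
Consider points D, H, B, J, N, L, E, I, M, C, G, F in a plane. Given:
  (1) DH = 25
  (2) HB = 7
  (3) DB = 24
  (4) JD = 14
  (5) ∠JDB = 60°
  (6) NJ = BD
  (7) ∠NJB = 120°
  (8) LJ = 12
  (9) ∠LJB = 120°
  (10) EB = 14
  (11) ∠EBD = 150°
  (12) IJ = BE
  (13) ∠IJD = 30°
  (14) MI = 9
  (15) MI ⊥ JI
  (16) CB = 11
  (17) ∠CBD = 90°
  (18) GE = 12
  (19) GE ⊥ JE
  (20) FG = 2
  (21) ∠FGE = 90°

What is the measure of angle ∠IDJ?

From the given relations: IJ = BE = 14.
Step 1: By the law of cosines on triangle DJI: DI² = 14² + 14² − 2·14·14·cos(30°) = 52.52, so DI ≈ 7.25.
Step 2: By the inverse law of cosines on triangle IDJ: cos(∠IDJ) = (7.25² + 14² − 14²) / (2·7.25·14) = 52.52/202.91 = 0.2588, so ∠IDJ = 75°.

Therefore, the measure of angle ∠IDJ = 75°.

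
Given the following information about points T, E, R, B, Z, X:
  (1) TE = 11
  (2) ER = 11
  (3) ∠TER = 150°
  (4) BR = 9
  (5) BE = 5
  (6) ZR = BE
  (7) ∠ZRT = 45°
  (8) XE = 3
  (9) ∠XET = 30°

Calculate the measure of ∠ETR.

Step 1: By the law of cosines on triangle TER: TR² = 11² + 11² − 2·11·11·cos(150°) = 451.58, so TR ≈ 21.25.
Step 2: By the inverse law of cosines on triangle ETR: cos(∠ETR) = (11² + 21.25² − 11²) / (2·11·21.25) = 451.58/467.51 = 0.9659, so ∠ETR = 15°.

Therefore, the measure of angle ∠ETR = 15°.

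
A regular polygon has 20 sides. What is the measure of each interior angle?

Each interior angle of a regular n-gon is (n - 2) * 180 / n.
For n = 20: (20 - 2) * 180 / 20 = 3240/20 = 162 degrees.

162 degrees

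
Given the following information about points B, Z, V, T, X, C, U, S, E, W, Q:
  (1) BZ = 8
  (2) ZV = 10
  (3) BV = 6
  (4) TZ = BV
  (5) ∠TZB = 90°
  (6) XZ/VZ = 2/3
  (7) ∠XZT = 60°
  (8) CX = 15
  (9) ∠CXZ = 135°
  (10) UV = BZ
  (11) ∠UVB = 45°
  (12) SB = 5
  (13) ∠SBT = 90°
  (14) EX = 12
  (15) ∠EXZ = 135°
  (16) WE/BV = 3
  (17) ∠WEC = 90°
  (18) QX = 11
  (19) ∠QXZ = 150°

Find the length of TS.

From the given relations: TZ = BV = 6.
Step 1: By the law of cosines on triangle BZT: BT² = 8² + 6² − 2·8·6·cos(90°) = 100, so BT = 10.
Step 2: By the law of cosines on triangle TBS: TS² = 10² + 5² − 2·10·5·cos(90°) = 125, so TS = 5·√5.

Therefore, the length of TS = 5·√5.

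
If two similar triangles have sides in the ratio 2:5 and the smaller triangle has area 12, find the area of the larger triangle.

For similar figures, the area ratio equals the square of the side ratio.
Side ratio (the smaller triangle to the larger triangle) = 2:5, so area ratio = 2^2:5^2 = 4:25.
If the area of the smaller triangle is 12, then the area of the larger triangle = 12 * (25/4) = 75.

75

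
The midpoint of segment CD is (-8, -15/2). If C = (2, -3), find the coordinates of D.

Using the midpoint formula: M = ((x1 + x2)/2, (y1 + y2)/2)
We know M = (-8, -15/2) and C = (2, -3)
For x: -8 = (2 + x2)/2, so x2 = 2*-8 - 2 = -18
For y: -15/2 = (-3 + y2)/2, so y2 = 2*-15/2 - -3 = -12
D = (-18, -12)

(-18, -12)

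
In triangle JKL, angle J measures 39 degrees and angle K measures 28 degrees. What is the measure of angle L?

By the triangle angle sum property, the three interior angles of any triangle add up to 180°.
We know angle J = 39° and angle K = 28°, so their sum is 67°.
Therefore angle L = 180° - 67° = 113°.

113 degrees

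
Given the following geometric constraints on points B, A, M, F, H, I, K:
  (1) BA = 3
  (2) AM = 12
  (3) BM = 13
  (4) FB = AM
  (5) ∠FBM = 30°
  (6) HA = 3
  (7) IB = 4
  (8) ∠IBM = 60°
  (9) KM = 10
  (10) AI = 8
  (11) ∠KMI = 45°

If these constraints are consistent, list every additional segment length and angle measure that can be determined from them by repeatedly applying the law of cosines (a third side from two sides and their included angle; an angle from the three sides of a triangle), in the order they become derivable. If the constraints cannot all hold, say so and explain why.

These constraints are not satisfiable: by the triangle inequality in triangle BAI, (1) BA = 3 and (7) IB = 4 force AI ≤ 3 + 4 = 7, but (10) says AI = 8. No planar figure meets all of them, so nothing further can be derived.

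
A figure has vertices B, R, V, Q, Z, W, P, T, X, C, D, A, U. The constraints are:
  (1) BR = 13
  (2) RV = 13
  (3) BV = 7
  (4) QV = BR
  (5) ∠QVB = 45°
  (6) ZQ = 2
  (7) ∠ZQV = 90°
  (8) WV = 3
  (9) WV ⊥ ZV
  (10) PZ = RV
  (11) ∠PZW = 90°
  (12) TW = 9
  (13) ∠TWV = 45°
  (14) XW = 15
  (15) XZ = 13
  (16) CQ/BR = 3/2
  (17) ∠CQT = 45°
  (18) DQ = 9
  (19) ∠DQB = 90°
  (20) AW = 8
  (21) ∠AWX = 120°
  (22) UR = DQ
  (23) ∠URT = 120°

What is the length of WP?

From the given relations: QV = BR = 13; PZ = RV = 13.
Step 1: By the law of cosines on triangle ZQV: ZV² = 2² + 13² − 2·2·13·cos(90°) = 173, so ZV = √173.
Step 2: By the law of cosines on triangle ZVW: ZW² = √173² + 3² − 2·√173·3·cos(90°) = 182, so ZW = √182.
Step 3: By the law of cosines on triangle WZP: WP² = √182² + 13² − 2·√182·13·cos(90°) = 351, so WP = 3·√39.

Therefore, the length of WP = 3·√39.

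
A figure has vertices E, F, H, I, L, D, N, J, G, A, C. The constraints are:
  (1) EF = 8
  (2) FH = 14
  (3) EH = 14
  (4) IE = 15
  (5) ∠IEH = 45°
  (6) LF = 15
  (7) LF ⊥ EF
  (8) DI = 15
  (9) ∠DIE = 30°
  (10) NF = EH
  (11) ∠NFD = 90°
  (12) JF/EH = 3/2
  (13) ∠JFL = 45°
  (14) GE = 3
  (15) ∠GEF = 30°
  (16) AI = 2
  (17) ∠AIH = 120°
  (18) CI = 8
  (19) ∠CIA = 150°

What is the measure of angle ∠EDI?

Step 1: By the law of cosines on triangle DIE: DE² = 15² + 15² − 2·15·15·cos(30°) = 60.29, so DE ≈ 7.76.
Step 2: By the inverse law of cosines on triangle EDI: cos(∠EDI) = (7.76² + 15² − 15²) / (2·7.76·15) = 60.29/232.94 = 0.2588, so ∠EDI = 75°.

Therefore, the measure of angle ∠EDI = 75°.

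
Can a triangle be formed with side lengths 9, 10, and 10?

Yes.
The triangle inequality requires that the sum of any two sides exceeds the third.
Here 9 + 10 = 19 > 10, so the condition is met.

Yes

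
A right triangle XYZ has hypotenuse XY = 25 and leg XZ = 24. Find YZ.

Rearranging the Pythagorean theorem to solve for the unknown leg:
leg^2 = hypotenuse^2 - known_leg^2 = 625 - 576 = 49
leg = sqrt(49) = 7.

7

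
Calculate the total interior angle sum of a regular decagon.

The sum of interior angles of an n-sided polygon is (n - 2) * 180.
For n = 10: (10 - 2) * 180 = 8 * 180 = 1440 degrees.

1440 degrees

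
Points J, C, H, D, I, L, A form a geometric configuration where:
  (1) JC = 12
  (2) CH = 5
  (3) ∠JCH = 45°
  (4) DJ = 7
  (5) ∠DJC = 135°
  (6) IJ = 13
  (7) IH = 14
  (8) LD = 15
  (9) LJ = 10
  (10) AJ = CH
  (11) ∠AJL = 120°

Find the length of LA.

From the given relations: AJ = CH = 5.
Step 1: By the law of cosines on triangle LJA: LA² = 10² + 5² − 2·10·5·cos(120°) = 175, so LA = 5·√7.

Therefore, the length of LA = 5·√7.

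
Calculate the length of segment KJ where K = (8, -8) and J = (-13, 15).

The horizontal distance is |-13 - 8| = 21 and the vertical distance is |15 - -8| = 23.
By the Pythagorean theorem, d = sqrt(21^2 + 23^2) = sqrt(970).

sqrt(970)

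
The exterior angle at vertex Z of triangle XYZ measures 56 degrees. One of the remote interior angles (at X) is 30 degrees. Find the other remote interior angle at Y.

The exterior angle theorem states that an exterior angle equals the sum of the two non-adjacent interior angles.
So 56 = 30 + angle Y, which gives angle Y = 56 - 30 = 26 degrees.

26 degrees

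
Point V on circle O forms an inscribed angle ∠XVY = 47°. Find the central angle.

By the inscribed angle theorem, the central angle is twice the inscribed angle.
Central angle = 2 × 47° = 94°

94°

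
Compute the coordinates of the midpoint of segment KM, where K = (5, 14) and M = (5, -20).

The midpoint is the average of the coordinates:
x: (5 + 5)/2 = 5
y: (14 + -20)/2 = -3
Midpoint = (5, -3)

(5, -3)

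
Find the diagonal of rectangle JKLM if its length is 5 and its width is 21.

d = sqrt(5^2 + 21^2) = sqrt(466)

sqrt(466)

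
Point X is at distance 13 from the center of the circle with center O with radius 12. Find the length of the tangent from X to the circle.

tangent = √(d² - r²) = √(13² - 12²) = √(169 - 144) = √25 = 5

5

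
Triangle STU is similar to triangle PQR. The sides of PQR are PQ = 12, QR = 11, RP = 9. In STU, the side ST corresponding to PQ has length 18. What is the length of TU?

Since the triangles are similar, the ratio of corresponding sides is constant.
Scale factor k = ST / PQ = 18 / 12 = 3/2
TU = k * QR = 3/2 * 11 = 33/2

33/2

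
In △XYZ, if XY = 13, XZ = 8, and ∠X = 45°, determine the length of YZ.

Law of cosines: YZ^2 = 13^2 + 8^2 - 2(13)(8)cos(45°) = 233 - 104*sqrt(2), so YZ = sqrt(233 - 104*sqrt(2)).

sqrt(233 - 104*sqrt(2))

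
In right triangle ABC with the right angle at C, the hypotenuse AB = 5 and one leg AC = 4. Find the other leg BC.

Rearranging the Pythagorean theorem to solve for the unknown leg:
leg^2 = hypotenuse^2 - known_leg^2 = 25 - 16 = 9
leg = sqrt(9) = 3.

3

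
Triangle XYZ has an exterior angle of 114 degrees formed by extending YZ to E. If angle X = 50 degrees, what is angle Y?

By the exterior angle theorem: exterior angle = sum of remote interior angles.
114 = 50 + angle Y
angle Y = 114 - 50 = 64 degrees

64 degrees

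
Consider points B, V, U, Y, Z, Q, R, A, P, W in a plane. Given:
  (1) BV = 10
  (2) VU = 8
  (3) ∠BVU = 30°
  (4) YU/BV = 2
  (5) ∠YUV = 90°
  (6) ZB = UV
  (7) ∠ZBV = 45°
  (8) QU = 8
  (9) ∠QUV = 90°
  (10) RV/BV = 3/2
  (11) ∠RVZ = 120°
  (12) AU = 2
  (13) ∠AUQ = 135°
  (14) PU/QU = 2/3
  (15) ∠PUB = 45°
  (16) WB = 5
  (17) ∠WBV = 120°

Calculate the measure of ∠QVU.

Step 1: By the law of cosines on triangle VUQ: VQ² = 8² + 8² − 2·8·8·cos(90°) = 128, so VQ = 8·√2.
Step 2: By the inverse law of cosines on triangle QVU: cos(∠QVU) = ((8·√2)² + 8² − 8²) / (2·8·√2·8) = 128/181.02 = 0.7071, so ∠QVU = 45°.

Therefore, the measure of angle ∠QVU = 45°.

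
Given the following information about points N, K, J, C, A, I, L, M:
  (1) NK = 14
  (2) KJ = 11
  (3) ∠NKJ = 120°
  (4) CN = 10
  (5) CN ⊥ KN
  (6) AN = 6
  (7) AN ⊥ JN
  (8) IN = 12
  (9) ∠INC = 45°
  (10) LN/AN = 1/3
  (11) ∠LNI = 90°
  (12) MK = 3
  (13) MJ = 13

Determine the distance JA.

Step 1: By the law of cosines on triangle JKN: JN² = 11² + 14² − 2·11·14·cos(120°) = 471, so JN ≈ 21.7.
Step 2: By the law of cosines on triangle JNA: JA² = 21.7² + 6² − 2·21.7·6·cos(90°) = 507, so JA = 13·√3.

Therefore, the length of JA = 13·√3.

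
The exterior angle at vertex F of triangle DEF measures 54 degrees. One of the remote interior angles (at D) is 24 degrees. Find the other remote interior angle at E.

angle E = 54 - 24 = 30 degrees (exterior angle theorem).

30 degrees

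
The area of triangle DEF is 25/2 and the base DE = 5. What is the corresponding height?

height = 2 * 25/2 / 5 = 5

5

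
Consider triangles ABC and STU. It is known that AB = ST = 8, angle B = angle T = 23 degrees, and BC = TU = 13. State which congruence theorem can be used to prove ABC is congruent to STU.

The given information provides:
AB = ST = 8, angle B = angle T = 23 degrees, and BC = TU = 13
This matches the SAS congruence theorem.
Two pairs of corresponding sides and the included angle are equal (Side-Angle-Side).

SAS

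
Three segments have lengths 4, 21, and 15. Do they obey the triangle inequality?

No.
The triangle inequality is violated: 4 + 15 = 19 ≤ 21.
These lengths cannot form a triangle.

No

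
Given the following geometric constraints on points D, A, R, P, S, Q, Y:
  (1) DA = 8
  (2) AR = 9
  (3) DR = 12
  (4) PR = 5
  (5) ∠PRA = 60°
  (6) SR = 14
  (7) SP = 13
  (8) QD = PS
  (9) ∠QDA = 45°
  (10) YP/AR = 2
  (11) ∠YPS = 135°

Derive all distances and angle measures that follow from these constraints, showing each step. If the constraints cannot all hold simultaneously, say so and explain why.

The constraints are consistent.

From the given relations:
  QD = PS = 13
  YP = 2·AR = 2·9 = 18

Step 1: From AR = 9, RP = 5, and ∠ARP = 60°, by the law of cosines:
  AP² = AR² + RP² - 2·AR·RP·cos(60°) = 81 + 25 - 45 = 61
  AP = √61

Step 2: From AD = 8, DQ = 13, and ∠ADQ = 45°, by the law of cosines:
  AQ² = AD² + DQ² - 2·AD·DQ·cos(45°) = 64 + 169 - 147.1 = 85.92
  AQ ≈ 9.27

Step 3: From SP = 13, PY = 18, and ∠SPY = 135°, by the law of cosines:
  SY² = SP² + PY² - 2·SP·PY·cos(135°) = 169 + 324 + 330.9 = 823.9
  SY ≈ 28.7

Step 4: From DA = 8, DR = 12, AR = 9, by the inverse law of cosines:
  cos(∠ADR) = (DA² + DR² - AR²) / (2·DA·DR)
  ∠ADR = 48.59°

Step 5: From AD = 8, AR = 9, DR = 12, by the inverse law of cosines:
  cos(∠DAR) = (AD² + AR² - DR²) / (2·AD·AR)
  ∠DAR = 89.6°

Step 6: From RA = 9, RD = 12, AD = 8, by the inverse law of cosines:
  cos(∠ARD) = (RA² + RD² - AD²) / (2·RA·RD)
  ∠ARD = 41.81°

Step 7: From RP = 5, RS = 14, PS = 13, by the inverse law of cosines:
  cos(∠PRS) = (RP² + RS² - PS²) / (2·RP·RS)
  ∠PRS = 68.2°

Step 8: From PR = 5, PS = 13, RS = 14, by the inverse law of cosines:
  cos(∠RPS) = (PR² + PS² - RS²) / (2·PR·PS)
  ∠RPS = 90.88°

Step 9: From SP = 13, SR = 14, PR = 5, by the inverse law of cosines:
  cos(∠PSR) = (SP² + SR² - PR²) / (2·SP·SR)
  ∠PSR = 20.92°

Step 10: From AD = 8, AQ = 9.27, DQ = 13, by the inverse law of cosines:
  cos(∠DAQ) = (AD² + AQ² - DQ²) / (2·AD·AQ)
  ∠DAQ = 97.39°

Step 11: From AP = √61, AR = 9, PR = 5, by the inverse law of cosines:
  cos(∠PAR) = (AP² + AR² - PR²) / (2·AP·AR)
  ∠PAR = 33.67°

Step 12: From PA = √61, PR = 5, AR = 9, by the inverse law of cosines:
  cos(∠APR) = (PA² + PR² - AR²) / (2·PA·PR)
  ∠APR = 86.33°

Step 13: From SP = 13, SY = 28.7, PY = 18, by the inverse law of cosines:
  cos(∠PSY) = (SP² + SY² - PY²) / (2·SP·SY)
  ∠PSY = 26.32°

Step 14: From QA = 9.27, QD = 13, AD = 8, by the inverse law of cosines:
  cos(∠AQD) = (QA² + QD² - AD²) / (2·QA·QD)
  ∠AQD = 37.61°

Step 15: From YP = 18, YS = 28.7, PS = 13, by the inverse law of cosines:
  cos(∠PYS) = (YP² + YS² - PS²) / (2·YP·YS)
  ∠PYS = 18.68°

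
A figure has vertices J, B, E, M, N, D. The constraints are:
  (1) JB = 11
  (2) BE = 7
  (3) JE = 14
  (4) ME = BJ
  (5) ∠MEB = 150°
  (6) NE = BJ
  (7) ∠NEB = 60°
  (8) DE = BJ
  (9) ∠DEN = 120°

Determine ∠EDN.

From the given relations: DE = BJ = 11; NE = BJ = 11.
Step 1: By the law of cosines on triangle DEN: DN² = 11² + 11² − 2·11·11·cos(120°) = 363, so DN = 11·√3.
Step 2: By the inverse law of cosines on triangle EDN: cos(∠EDN) = (11² + (11·√3)² − 11²) / (2·11·11·√3) = 363/419.16 = 0.866, so ∠EDN = 30°.

Therefore, the measure of angle ∠EDN = 30°.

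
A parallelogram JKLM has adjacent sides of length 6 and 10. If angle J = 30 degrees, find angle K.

In a parallelogram, consecutive angles are supplementary (sum to 180°).
angle K = 180 - angle J
angle K = 180 - 30
angle K = 150 degrees

150 degrees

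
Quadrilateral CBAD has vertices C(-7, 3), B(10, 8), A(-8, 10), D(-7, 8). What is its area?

Shoelace: sum of cross terms = 119, Area = (1/2)|119| = 119/2

119/2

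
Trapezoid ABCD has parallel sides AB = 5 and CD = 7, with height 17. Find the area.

A trapezoid's area equals the midsegment times the height.
The midsegment is (5 + 7) / 2 = 6.
Area = 6 * 17 = 102.

102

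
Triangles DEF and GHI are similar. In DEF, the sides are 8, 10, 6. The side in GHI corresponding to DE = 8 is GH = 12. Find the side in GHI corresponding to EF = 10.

k = 12/8 = 3/2. HI = 3/2 * 10 = 15.

15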